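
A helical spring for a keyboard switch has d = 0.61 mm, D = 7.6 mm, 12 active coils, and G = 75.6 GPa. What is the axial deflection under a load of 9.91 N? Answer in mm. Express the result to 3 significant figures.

39.9 mm

k = Gd⁴/(8D³N_a) = (75.6×10³)(0.61⁴)/(8·7.6³·12) = 0.24839 N/mm
δ = F/k = 9.91 / 0.24839 = 39.897 mm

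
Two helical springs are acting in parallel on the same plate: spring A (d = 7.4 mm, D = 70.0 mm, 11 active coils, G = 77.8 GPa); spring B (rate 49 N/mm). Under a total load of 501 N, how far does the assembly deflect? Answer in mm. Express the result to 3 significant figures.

k_A = Gd⁴/(8D³N_a) = (77.8×10³)(7.4⁴)/(8·70.0³·11) = 7.7291 N/mm
Parallel: k_eq = 7.7291 + 49 = 56.729 N/mm
δ = F/k_eq = 501/56.729 = 8.8314 mm

8.83 mm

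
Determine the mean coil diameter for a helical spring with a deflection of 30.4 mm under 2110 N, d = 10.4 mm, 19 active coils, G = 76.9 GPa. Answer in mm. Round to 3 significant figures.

44.0 mm

Required rate k = F/δ = 2110/30.4 = 69.408 N/mm
D = (Gd⁴/(8N_a·k))^(1/3) = (76.9×10³·10.4⁴/(8·19·69.408))^(1/3)
  = (85272.2)^(1/3) = 44.0152 mm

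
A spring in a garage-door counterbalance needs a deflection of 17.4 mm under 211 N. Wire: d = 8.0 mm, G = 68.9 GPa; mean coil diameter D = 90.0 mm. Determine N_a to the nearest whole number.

Required rate k = F/δ = 211/17.4 = 12.126 N/mm
N_a = Gd⁴/(8D³k) = (68.9×10³ × 8.0⁴)/(8 × 90.0³ × 12.126)
    = 2.82214e+08 / 7.07214e+07 = 3.991 → 4 coils

4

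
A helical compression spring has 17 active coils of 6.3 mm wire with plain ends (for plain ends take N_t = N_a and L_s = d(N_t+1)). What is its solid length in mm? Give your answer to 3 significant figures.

113 mm

plain ends: N_t = N_a = 17
L_s = d·(N_t+1) = 6.3 × 18 = 113.4 mm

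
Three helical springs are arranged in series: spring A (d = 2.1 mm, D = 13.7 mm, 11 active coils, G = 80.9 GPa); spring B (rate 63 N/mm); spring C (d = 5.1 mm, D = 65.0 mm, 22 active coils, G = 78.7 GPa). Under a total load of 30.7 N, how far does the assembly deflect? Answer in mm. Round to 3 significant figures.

32.8 mm

k_A = Gd⁴/(8D³N_a) = (80.9×10³)(2.1⁴)/(8·13.7³·11) = 6.9531 N/mm
k_C = Gd⁴/(8D³N_a) = (78.7×10³)(5.1⁴)/(8·65.0³·22) = 1.1015 N/mm
Series: 1/k_eq = 1/6.9531 + 1/63 + 1/1.1015 = 1.0675; k_eq = 0.93676 N/mm
δ = F/k_eq = 30.7/0.93676 = 32.772 mm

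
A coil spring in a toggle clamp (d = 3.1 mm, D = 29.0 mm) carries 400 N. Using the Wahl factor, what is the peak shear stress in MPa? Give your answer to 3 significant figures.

1150 MPa

Spring index C = D/d = 29.0/3.1 = 9.3548
K_W = (4C−1)/(4C−4) + 0.615/C = 36.419/33.419 + 0.0657 = 1.1555
τ₀ = 8FD/(πd³) = 8·400·29.0/(π·3.1³) = 92800/93.591 = 991.55 MPa
τ_max = K·τ₀ = 1.1555 × 991.55 = 1145.7 MPa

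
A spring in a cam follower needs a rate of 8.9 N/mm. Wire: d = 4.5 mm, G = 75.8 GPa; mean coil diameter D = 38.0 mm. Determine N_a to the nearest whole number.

8

N_a = Gd⁴/(8D³k) = (75.8×10³ × 4.5⁴)/(8 × 38.0³ × 8.9)
    = 3.10827e+07 / 3.90689e+06 = 7.956 → 8 coils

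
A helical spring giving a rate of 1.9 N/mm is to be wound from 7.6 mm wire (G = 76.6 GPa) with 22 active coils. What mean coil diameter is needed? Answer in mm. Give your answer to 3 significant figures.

91.4 mm

D = (Gd⁴/(8N_a·k))^(1/3) = (76.6×10³·7.6⁴/(8·22·1.9))^(1/3)
  = (764217)^(1/3) = 91.4265 mm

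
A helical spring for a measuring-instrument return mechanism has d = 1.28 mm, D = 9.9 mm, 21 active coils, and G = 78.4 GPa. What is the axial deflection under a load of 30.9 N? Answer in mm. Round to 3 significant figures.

23.9 mm

k = Gd⁴/(8D³N_a) = (78.4×10³)(1.28⁴)/(8·9.9³·21) = 1.291 N/mm
δ = F/k = 30.9 / 1.291 = 23.934 mm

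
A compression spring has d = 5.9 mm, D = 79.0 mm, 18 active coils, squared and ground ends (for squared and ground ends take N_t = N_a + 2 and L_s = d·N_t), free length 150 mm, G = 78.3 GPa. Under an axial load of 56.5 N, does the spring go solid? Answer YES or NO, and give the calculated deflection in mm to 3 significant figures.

YES, δ = 42.3 mm

k = Gd⁴/(8D³N_a) = (78.3×10³)(5.9⁴)/(8·79.0³·18) = 1.3364 N/mm
N_t = 20; L_s = 5.9·20 = 118 mm; δ_solid = L₀ − L_s = 150 − 118 = 32 mm
δ = F/k = 56.5/1.3364 = 42.279 mm
δ ≥ δ_solid → spring goes solid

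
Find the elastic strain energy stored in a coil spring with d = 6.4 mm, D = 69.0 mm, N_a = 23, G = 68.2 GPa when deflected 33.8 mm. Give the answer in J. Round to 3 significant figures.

1.08 J

k = Gd⁴/(8D³N_a) = (68.2×10³)(6.4⁴)/(8·69.0³·23) = 1.893 N/mm
U = ½kδ² = 0.5 × 1.893 × 33.8² = 1081.3 N·mm = 1.0813 J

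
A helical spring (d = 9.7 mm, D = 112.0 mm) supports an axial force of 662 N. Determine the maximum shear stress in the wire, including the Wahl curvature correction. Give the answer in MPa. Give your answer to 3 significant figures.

233 MPa

Spring index C = D/d = 112.0/9.7 = 11.5464
K_W = (4C−1)/(4C−4) + 0.615/C = 45.186/42.186 + 0.0533 = 1.1244
τ₀ = 8FD/(πd³) = 8·662·112.0/(π·9.7³) = 593152/2867.2 = 206.87 MPa
τ_max = K·τ₀ = 1.1244 × 206.87 = 232.6 MPa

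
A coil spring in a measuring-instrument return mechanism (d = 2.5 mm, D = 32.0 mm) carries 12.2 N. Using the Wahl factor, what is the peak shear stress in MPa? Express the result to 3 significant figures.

70.7 MPa

Spring index C = D/d = 32.0/2.5 = 12.8000
K_W = (4C−1)/(4C−4) + 0.615/C = 50.200/47.200 + 0.0480 = 1.1116
τ₀ = 8FD/(πd³) = 8·12.2·32.0/(π·2.5³) = 3123.2/49.087 = 63.625 MPa
τ_max = K·τ₀ = 1.1116 × 63.625 = 70.726 MPa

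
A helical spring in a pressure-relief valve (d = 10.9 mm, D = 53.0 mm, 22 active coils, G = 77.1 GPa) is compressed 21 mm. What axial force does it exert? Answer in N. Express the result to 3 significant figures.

872 N

k = Gd⁴/(8D³N_a) = (77.1×10³)(10.9⁴)/(8·53.0³·22) = 41.536 N/mm
F = k·δ = 41.536 × 21 = 872.25 N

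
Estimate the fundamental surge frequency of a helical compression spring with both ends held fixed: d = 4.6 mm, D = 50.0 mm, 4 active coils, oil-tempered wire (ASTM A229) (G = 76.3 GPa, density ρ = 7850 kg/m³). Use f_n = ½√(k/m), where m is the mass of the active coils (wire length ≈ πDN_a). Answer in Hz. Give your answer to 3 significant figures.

k = Gd⁴/(8D³N_a) = (76.3×10³)(4.6⁴)/(8·50.0³·4) = 8.5407 N/mm = 8540.7 N/m
Wire length L = πDN_a = π·50.0·4 = 628.32 mm
m = ρ·(πd²/4)·L = 7850 × 16.619×10⁻⁶ m² × 0.62832 m = 0.08197 kg
f_n = ½√(k/m) = 0.5·√(8540.7/0.08197) = 0.5·√(1.0419e+05) = 161.4 Hz

161 Hz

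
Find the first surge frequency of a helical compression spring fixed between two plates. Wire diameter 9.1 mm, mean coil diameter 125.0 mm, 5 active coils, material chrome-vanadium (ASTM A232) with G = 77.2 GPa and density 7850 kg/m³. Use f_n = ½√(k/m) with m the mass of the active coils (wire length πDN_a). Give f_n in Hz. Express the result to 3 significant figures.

k = Gd⁴/(8D³N_a) = (77.2×10³)(9.1⁴)/(8·125.0³·5) = 6.7763 N/mm = 6776.3 N/m
Wire length L = πDN_a = π·125.0·5 = 1963.5 mm
m = ρ·(πd²/4)·L = 7850 × 65.039×10⁻⁶ m² × 1.9635 m = 1.0025 kg
f_n = ½√(k/m) = 0.5·√(6776.3/1.0025) = 0.5·√(6759.6) = 41.108 Hz

41.1 Hz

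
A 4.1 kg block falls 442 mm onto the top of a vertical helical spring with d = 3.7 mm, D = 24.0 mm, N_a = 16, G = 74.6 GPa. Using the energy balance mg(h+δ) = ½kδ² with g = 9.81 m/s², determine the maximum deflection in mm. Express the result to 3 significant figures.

k = Gd⁴/(8D³N_a) = (74.6×10³)(3.7⁴)/(8·24.0³·16) = 7.9014 N/mm
W = mg = 4.1 × 9.81 = 40.221 N
½kδ² − Wδ − Wh = 0 → δ = (W + √(W² + 2kWh))/k
δ = (40.221 + √(1617.7 + 280936))/7.9014 = (40.221 + 531.56)/7.9014 = 72.365 mm

72.4 mm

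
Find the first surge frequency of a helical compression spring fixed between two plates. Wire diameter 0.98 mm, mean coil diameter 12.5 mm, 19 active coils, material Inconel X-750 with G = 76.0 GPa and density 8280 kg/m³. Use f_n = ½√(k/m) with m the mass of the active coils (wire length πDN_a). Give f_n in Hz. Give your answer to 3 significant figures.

113 Hz

k = Gd⁴/(8D³N_a) = (76.0×10³)(0.98⁴)/(8·12.5³·19) = 0.23613 N/mm = 236.13 N/m
Wire length L = πDN_a = π·12.5·19 = 746.13 mm
m = ρ·(πd²/4)·L = 8280 × 0.7543×10⁻⁶ m² × 0.74613 m = 0.00466 kg
f_n = ½√(k/m) = 0.5·√(236.13/0.00466) = 0.5·√(50671) = 112.55 Hz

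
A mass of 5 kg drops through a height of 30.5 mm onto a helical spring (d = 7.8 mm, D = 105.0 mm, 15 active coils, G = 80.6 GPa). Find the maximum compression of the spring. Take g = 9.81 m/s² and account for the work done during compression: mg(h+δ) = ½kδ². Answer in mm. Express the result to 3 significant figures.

66.6 mm

k = Gd⁴/(8D³N_a) = (80.6×10³)(7.8⁴)/(8·105.0³·15) = 2.1477 N/mm
W = mg = 5 × 9.81 = 49.05 N
½kδ² − Wδ − Wh = 0 → δ = (W + √(W² + 2kWh))/k
δ = (49.05 + √(2405.9 + 6425.89))/2.1477 = (49.05 + 93.978)/2.1477 = 66.597 mm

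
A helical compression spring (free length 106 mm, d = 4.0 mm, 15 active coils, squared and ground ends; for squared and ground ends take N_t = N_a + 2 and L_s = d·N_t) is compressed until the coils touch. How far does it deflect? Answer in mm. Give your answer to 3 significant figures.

38.0 mm

N_t = 17; L_s = 4.0·17 = 68 mm
δ_solid = L₀ − L_s = 106 − 68 = 38 mm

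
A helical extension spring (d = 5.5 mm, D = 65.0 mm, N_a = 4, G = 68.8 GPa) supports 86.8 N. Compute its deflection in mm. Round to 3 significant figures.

12.1 mm

k = Gd⁴/(8D³N_a) = (68.8×10³)(5.5⁴)/(8·65.0³·4) = 7.1639 N/mm
δ = F/k = 86.8 / 7.1639 = 12.116 mm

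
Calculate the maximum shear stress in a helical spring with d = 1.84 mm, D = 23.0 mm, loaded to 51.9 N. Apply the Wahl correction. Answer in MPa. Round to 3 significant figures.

Spring index C = D/d = 23.0/1.84 = 12.5000
K_W = (4C−1)/(4C−4) + 0.615/C = 49.000/46.000 + 0.0492 = 1.1144
τ₀ = 8FD/(πd³) = 8·51.9·23.0/(π·1.84³) = 9549.6/19.571 = 487.96 MPa
τ_max = K·τ₀ = 1.1144 × 487.96 = 543.79 MPa

544 MPa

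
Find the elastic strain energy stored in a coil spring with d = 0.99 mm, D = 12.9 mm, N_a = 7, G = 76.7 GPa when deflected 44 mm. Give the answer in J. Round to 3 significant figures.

0.593 J

k = Gd⁴/(8D³N_a) = (76.7×10³)(0.99⁴)/(8·12.9³·7) = 0.61288 N/mm
U = ½kδ² = 0.5 × 0.61288 × 44² = 593.27 N·mm = 0.59327 J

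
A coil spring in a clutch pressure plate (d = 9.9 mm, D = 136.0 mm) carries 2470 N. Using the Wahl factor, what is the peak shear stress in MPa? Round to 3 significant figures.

973 MPa

Spring index C = D/d = 136.0/9.9 = 13.7374
K_W = (4C−1)/(4C−4) + 0.615/C = 53.949/50.949 + 0.0448 = 1.1037
τ₀ = 8FD/(πd³) = 8·2470·136.0/(π·9.9³) = 2.68736e+06/3048.3 = 881.6 MPa
τ_max = K·τ₀ = 1.1037 × 881.6 = 972.98 MPa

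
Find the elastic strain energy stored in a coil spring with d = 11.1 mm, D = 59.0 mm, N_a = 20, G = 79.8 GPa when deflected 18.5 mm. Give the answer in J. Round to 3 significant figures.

k = Gd⁴/(8D³N_a) = (79.8×10³)(11.1⁴)/(8·59.0³·20) = 36.865 N/mm
U = ½kδ² = 0.5 × 36.865 × 18.5² = 6308.6 N·mm = 6.3086 J

6.31 J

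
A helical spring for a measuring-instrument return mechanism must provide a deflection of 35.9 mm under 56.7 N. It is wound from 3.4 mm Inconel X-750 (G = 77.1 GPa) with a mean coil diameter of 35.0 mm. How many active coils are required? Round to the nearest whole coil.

19

Required rate k = F/δ = 56.7/35.9 = 1.5794 N/mm
N_a = Gd⁴/(8D³k) = (77.1×10³ × 3.4⁴)/(8 × 35.0³ × 1.5794)
    = 1.03032e+07 / 541730 = 19.02 → 19 coils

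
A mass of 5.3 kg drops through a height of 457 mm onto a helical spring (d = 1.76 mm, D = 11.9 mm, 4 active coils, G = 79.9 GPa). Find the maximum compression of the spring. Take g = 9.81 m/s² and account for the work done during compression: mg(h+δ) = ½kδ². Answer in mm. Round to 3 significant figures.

61.6 mm

k = Gd⁴/(8D³N_a) = (79.9×10³)(1.76⁴)/(8·11.9³·4) = 14.217 N/mm
W = mg = 5.3 × 9.81 = 51.993 N
½kδ² − Wδ − Wh = 0 → δ = (W + √(W² + 2kWh))/k
δ = (51.993 + √(2703.3 + 675612))/14.217 = (51.993 + 823.6)/14.217 = 61.588 mm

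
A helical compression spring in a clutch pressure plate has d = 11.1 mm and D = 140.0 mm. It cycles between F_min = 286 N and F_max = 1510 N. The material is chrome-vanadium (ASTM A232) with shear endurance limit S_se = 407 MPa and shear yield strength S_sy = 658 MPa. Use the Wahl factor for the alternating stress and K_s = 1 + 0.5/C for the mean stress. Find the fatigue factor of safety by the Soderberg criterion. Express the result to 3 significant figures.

1.24

C = D/d = 140.0/11.1 = 12.6126; K_W = (4C−1)/(4C−4)+0.615/C = 1.1133; K_s = 1+0.5/C = 1.0396
F_a = (F_max−F_min)/2 = 612 N; F_m = (F_max+F_min)/2 = 898 N
τ_a = K_W·8F_aD/(πd³) = 1.1133 × 159.53 = 177.62 MPa
τ_m = K_s·8F_mD/(πd³) = 1.0396 × 234.09 = 243.37 MPa
Soderberg: 1/n_f = τ_a/S_se + τ_m/S_sy = 177.62/407 + 243.37/658 = 0.43640 + 0.36986 = 0.80626
n_f = 1/0.80626 = 1.24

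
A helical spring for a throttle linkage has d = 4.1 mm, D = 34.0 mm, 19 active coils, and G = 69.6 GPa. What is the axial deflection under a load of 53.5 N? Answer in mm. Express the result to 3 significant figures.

16.3 mm

k = Gd⁴/(8D³N_a) = (69.6×10³)(4.1⁴)/(8·34.0³·19) = 3.292 N/mm
δ = F/k = 53.5 / 3.292 = 16.251 mm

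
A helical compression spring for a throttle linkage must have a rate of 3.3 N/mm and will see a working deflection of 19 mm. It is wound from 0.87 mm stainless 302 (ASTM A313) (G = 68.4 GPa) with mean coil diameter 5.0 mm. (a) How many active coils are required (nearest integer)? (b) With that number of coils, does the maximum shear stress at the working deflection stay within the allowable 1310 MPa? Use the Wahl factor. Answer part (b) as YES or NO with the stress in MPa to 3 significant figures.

(a) 12 coils; (b) NO, τ_max = 1520 MPa

N_a = Gd⁴/(8D³k) = (68.4×10³)(0.87⁴)/(8·5.0³·3.3) = 11.87 → N_a = 12
Actual rate k = Gd⁴/(8D³·12) = 3.2655 N/mm
Working load F = kδ = 3.2655·19 = 62.045 N
C = 5.0/0.87 = 5.7471; K_W = (4C−1)/(4C−4)+0.615/C = 1.2650
τ_max = K_W·8FD/(πd³) = 1.2650·1199.7 = 1517.6 MPa
τ_max > 1310 MPa → exceeds allowable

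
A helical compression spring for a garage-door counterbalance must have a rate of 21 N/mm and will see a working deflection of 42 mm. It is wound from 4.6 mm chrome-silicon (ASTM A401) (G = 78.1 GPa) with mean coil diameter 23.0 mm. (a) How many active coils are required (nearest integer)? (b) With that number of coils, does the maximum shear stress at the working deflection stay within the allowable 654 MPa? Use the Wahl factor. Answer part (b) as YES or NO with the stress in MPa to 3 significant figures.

(a) 17 coils; (b) NO, τ_max = 700 MPa

N_a = Gd⁴/(8D³k) = (78.1×10³)(4.6⁴)/(8·23.0³·21) = 17.11 → N_a = 17
Actual rate k = Gd⁴/(8D³·17) = 21.133 N/mm
Working load F = kδ = 21.133·42 = 887.58 N
C = 23.0/4.6 = 5.0000; K_W = (4C−1)/(4C−4)+0.615/C = 1.3105
τ_max = K_W·8FD/(πd³) = 1.3105·534.08 = 699.91 MPa
τ_max > 654 MPa → exceeds allowable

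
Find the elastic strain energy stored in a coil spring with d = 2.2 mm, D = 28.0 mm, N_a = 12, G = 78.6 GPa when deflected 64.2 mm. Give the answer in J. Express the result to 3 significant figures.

k = Gd⁴/(8D³N_a) = (78.6×10³)(2.2⁴)/(8·28.0³·12) = 0.87371 N/mm
U = ½kδ² = 0.5 × 0.87371 × 64.2² = 1800.6 N·mm = 1.8006 J

1.80 J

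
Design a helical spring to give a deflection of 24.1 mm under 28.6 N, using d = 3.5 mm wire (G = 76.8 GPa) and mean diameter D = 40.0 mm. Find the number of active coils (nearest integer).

Required rate k = F/δ = 28.6/24.1 = 1.1867 N/mm
N_a = Gd⁴/(8D³k) = (76.8×10³ × 3.5⁴)/(8 × 40.0³ × 1.1867)
    = 1.15248e+07 / 607602 = 18.97 → 19 coils

19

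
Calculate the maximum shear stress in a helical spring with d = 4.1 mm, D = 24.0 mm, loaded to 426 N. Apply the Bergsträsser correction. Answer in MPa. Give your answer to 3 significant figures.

Spring index C = D/d = 24.0/4.1 = 5.8537
K_B = (4C+2)/(4C−3) = 25.415/20.415 = 1.2449
τ₀ = 8FD/(πd³) = 8·426·24.0/(π·4.1³) = 81792/216.52 = 377.75 MPa
τ_max = K·τ₀ = 1.2449 × 377.75 = 470.27 MPa

470 MPa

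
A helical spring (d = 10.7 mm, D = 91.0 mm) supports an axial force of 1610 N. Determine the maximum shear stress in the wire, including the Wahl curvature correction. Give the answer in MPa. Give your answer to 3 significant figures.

357 MPa

Spring index C = D/d = 91.0/10.7 = 8.5047
K_W = (4C−1)/(4C−4) + 0.615/C = 33.019/30.019 + 0.0723 = 1.1723
τ₀ = 8FD/(πd³) = 8·1610·91.0/(π·10.7³) = 1.17208e+06/3848.6 = 304.55 MPa
τ_max = K·τ₀ = 1.1723 × 304.55 = 357.01 MPa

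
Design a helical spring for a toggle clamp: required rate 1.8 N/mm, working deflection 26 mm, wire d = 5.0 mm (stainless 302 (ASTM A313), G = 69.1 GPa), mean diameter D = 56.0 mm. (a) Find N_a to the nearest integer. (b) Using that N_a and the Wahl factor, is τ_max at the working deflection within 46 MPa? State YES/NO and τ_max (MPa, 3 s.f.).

N_a = Gd⁴/(8D³k) = (69.1×10³)(5.0⁴)/(8·56.0³·1.8) = 17.08 → N_a = 17
Actual rate k = Gd⁴/(8D³·17) = 1.8082 N/mm
Working load F = kδ = 1.8082·26 = 47.014 N
C = 56.0/5.0 = 11.2000; K_W = (4C−1)/(4C−4)+0.615/C = 1.1284
τ_max = K_W·8FD/(πd³) = 1.1284·53.635 = 60.524 MPa
τ_max > 46 MPa → exceeds allowable

(a) 17 coils; (b) NO, τ_max = 60.5 MPa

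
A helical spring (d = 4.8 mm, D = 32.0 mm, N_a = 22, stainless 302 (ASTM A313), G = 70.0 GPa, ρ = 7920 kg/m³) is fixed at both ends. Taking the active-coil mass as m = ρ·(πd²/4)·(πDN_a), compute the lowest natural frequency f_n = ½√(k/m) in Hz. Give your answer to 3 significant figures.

k = Gd⁴/(8D³N_a) = (70.0×10³)(4.8⁴)/(8·32.0³·22) = 6.4432 N/mm = 6443.2 N/m
Wire length L = πDN_a = π·32.0·22 = 2211.7 mm
m = ρ·(πd²/4)·L = 7920 × 18.096×10⁻⁶ m² × 2.2117 m = 0.31697 kg
f_n = ½√(k/m) = 0.5·√(6443.2/0.31697) = 0.5·√(20327) = 71.287 Hz

71.3 Hz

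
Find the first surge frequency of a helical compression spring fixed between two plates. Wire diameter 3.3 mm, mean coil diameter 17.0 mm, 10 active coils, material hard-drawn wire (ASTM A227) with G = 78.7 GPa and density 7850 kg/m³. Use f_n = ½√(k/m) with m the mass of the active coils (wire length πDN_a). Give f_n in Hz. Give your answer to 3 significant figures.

k = Gd⁴/(8D³N_a) = (78.7×10³)(3.3⁴)/(8·17.0³·10) = 23.746 N/mm = 23746 N/m
Wire length L = πDN_a = π·17.0·10 = 534.07 mm
m = ρ·(πd²/4)·L = 7850 × 8.553×10⁻⁶ m² × 0.53407 m = 0.035858 kg
f_n = ½√(k/m) = 0.5·√(23746/0.035858) = 0.5·√(6.6223e+05) = 406.89 Hz

407 Hz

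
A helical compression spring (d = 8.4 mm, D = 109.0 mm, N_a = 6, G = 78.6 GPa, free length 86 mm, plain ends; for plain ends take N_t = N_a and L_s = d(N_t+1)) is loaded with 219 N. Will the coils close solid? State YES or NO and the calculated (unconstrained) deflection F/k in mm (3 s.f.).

k = Gd⁴/(8D³N_a) = (78.6×10³)(8.4⁴)/(8·109.0³·6) = 6.2953 N/mm
N_t = 6; L_s = 8.4·7 = 58.8 mm; δ_solid = L₀ − L_s = 86 − 58.8 = 27.2 mm
δ = F/k = 219/6.2953 = 34.788 mm
δ ≥ δ_solid → spring goes solid

YES, δ = 34.8 mm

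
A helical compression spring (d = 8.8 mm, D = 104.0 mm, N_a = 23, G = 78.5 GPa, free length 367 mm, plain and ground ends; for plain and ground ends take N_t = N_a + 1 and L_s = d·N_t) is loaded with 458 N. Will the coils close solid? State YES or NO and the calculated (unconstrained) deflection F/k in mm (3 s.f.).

k = Gd⁴/(8D³N_a) = (78.5×10³)(8.8⁴)/(8·104.0³·23) = 2.2745 N/mm
N_t = 24; L_s = 8.8·24 = 211.2 mm; δ_solid = L₀ − L_s = 367 − 211.2 = 155.8 mm
δ = F/k = 458/2.2745 = 201.36 mm
δ ≥ δ_solid → spring goes solid

YES, δ = 201 mm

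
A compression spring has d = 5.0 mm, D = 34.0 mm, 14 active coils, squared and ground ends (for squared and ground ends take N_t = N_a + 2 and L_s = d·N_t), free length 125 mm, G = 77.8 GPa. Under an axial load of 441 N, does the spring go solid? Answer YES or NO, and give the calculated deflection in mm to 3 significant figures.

NO, δ = 39.9 mm

k = Gd⁴/(8D³N_a) = (77.8×10³)(5.0⁴)/(8·34.0³·14) = 11.046 N/mm
N_t = 16; L_s = 5.0·16 = 80 mm; δ_solid = L₀ − L_s = 125 − 80 = 45 mm
δ = F/k = 441/11.046 = 39.924 mm
δ < δ_solid → spring does not go solid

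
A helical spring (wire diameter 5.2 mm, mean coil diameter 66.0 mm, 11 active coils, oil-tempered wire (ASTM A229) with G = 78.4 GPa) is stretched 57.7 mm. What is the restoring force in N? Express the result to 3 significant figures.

k = Gd⁴/(8D³N_a) = (78.4×10³)(5.2⁴)/(8·66.0³·11) = 2.2658 N/mm
F = k·δ = 2.2658 × 57.7 = 130.73 N

131 N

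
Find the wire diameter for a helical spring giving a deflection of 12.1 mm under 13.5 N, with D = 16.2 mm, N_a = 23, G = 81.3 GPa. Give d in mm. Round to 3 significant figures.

Required rate k = F/δ = 13.5/12.1 = 1.1157 N/mm
d = (8D³N_a·k / G)^(1/4) = (8·16.2³·23·1.1157 / (81.3×10³))^0.25
  = (10.735)^0.25 = 1.8101 mm

1.81 mm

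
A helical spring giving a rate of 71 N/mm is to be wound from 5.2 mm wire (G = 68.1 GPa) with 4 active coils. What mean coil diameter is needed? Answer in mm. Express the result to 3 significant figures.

28.0 mm

D = (Gd⁴/(8N_a·k))^(1/3) = (68.1×10³·5.2⁴/(8·4·71))^(1/3)
  = (21915.5)^(1/3) = 27.9845 mm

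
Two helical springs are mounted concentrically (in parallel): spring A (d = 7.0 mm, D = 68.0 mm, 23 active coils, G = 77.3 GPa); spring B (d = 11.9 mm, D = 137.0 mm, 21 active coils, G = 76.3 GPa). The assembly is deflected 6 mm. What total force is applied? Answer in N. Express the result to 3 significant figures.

k_A = Gd⁴/(8D³N_a) = (77.3×10³)(7.0⁴)/(8·68.0³·23) = 3.2079 N/mm
k_B = Gd⁴/(8D³N_a) = (76.3×10³)(11.9⁴)/(8·137.0³·21) = 3.5419 N/mm
Parallel: k_eq = 3.2079 + 3.5419 = 6.7499 N/mm
F = k_eq·δ = 6.7499·6 = 40.499 N

40.5 N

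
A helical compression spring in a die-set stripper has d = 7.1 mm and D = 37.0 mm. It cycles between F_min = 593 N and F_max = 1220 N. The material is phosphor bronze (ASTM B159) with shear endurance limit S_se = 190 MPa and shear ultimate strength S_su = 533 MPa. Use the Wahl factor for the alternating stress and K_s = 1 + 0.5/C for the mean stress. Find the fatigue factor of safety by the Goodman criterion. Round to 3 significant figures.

C = D/d = 37.0/7.1 = 5.2113; K_W = (4C−1)/(4C−4)+0.615/C = 1.2961; K_s = 1+0.5/C = 1.0959
F_a = (F_max−F_min)/2 = 313.5 N; F_m = (F_max+F_min)/2 = 906.5 N
τ_a = K_W·8F_aD/(πd³) = 1.2961 × 82.529 = 106.97 MPa
τ_m = K_s·8F_mD/(πd³) = 1.0959 × 238.64 = 261.53 MPa
Goodman: 1/n_f = τ_a/S_se + τ_m/S_su = 106.97/190 + 261.53/533 = 0.56298 + 0.49068 = 1.0537
n_f = 1/1.0537 = 0.9491

0.949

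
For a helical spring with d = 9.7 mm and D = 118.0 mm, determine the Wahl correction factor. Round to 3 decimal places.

C = D/d = 118.0/9.7 = 12.1649
K_W = (4C−1)/(4C−4) + 0.615/C = 47.660/44.660 + 0.0506 = 1.1177

1.118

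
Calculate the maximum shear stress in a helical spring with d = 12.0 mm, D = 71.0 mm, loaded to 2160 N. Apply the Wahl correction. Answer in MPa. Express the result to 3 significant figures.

284 MPa

Spring index C = D/d = 71.0/12.0 = 5.9167
K_W = (4C−1)/(4C−4) + 0.615/C = 22.667/19.667 + 0.1039 = 1.2565
τ₀ = 8FD/(πd³) = 8·2160·71.0/(π·12.0³) = 1.22688e+06/5428.7 = 226 MPa
τ_max = K·τ₀ = 1.2565 × 226 = 283.97 MPa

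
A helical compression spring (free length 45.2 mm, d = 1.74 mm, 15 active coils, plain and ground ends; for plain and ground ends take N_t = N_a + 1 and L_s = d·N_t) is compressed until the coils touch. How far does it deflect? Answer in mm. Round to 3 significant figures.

N_t = 16; L_s = 1.74·16 = 27.84 mm
δ_solid = L₀ − L_s = 45.2 − 27.84 = 17.36 mm

17.4 mm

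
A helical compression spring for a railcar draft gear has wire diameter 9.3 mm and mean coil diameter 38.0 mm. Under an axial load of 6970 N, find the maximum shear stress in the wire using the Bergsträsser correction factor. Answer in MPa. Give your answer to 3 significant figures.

1150 MPa

Spring index C = D/d = 38.0/9.3 = 4.0860
K_B = (4C+2)/(4C−3) = 18.344/13.344 = 1.3747
τ₀ = 8FD/(πd³) = 8·6970·38.0/(π·9.3³) = 2.11888e+06/2527 = 838.51 MPa
τ_max = K·τ₀ = 1.3747 × 838.51 = 1152.7 MPa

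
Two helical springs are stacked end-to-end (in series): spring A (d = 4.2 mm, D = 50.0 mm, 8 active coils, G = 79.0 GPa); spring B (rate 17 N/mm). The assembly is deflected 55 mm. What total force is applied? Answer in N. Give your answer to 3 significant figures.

143 N

k_A = Gd⁴/(8D³N_a) = (79.0×10³)(4.2⁴)/(8·50.0³·8) = 3.0728 N/mm
Series: 1/k_eq = 1/3.0728 + 1/17 = 0.38426; k_eq = 2.6024 N/mm
F = k_eq·δ = 2.6024·55 = 143.13 N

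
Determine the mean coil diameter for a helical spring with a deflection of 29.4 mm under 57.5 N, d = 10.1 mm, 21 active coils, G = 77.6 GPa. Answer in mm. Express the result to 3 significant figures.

135 mm

Required rate k = F/δ = 57.5/29.4 = 1.9558 N/mm
D = (Gd⁴/(8N_a·k))^(1/3) = (77.6×10³·10.1⁴/(8·21·1.9558))^(1/3)
  = (2.45764e+06)^(1/3) = 134.9499 mm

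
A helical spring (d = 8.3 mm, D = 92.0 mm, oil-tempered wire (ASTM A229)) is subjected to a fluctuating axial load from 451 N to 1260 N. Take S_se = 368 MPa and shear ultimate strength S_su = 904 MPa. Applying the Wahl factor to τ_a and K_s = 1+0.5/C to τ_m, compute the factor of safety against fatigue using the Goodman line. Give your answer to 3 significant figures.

C = D/d = 92.0/8.3 = 11.0843; K_W = (4C−1)/(4C−4)+0.615/C = 1.1299; K_s = 1+0.5/C = 1.0451
F_a = (F_max−F_min)/2 = 404.5 N; F_m = (F_max+F_min)/2 = 855.5 N
τ_a = K_W·8F_aD/(πd³) = 1.1299 × 165.73 = 187.26 MPa
τ_m = K_s·8F_mD/(πd³) = 1.0451 × 350.52 = 366.33 MPa
Goodman: 1/n_f = τ_a/S_se + τ_m/S_su = 187.26/368 + 366.33/904 = 0.50885 + 0.40523 = 0.91408
n_f = 1/0.91408 = 1.094

1.09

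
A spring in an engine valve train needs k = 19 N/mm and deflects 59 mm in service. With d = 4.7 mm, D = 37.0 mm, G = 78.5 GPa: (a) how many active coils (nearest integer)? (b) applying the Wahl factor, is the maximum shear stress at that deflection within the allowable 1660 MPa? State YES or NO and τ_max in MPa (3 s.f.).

(a) 5 coils; (b) YES, τ_max = 1200 MPa

N_a = Gd⁴/(8D³k) = (78.5×10³)(4.7⁴)/(8·37.0³·19) = 4.975 → N_a = 5
Actual rate k = Gd⁴/(8D³·5) = 18.906 N/mm
Working load F = kδ = 18.906·59 = 1115.4 N
C = 37.0/4.7 = 7.8723; K_W = (4C−1)/(4C−4)+0.615/C = 1.1873
τ_max = K_W·8FD/(πd³) = 1.1873·1012.3 = 1201.8 MPa
τ_max ≤ 1660 MPa → acceptable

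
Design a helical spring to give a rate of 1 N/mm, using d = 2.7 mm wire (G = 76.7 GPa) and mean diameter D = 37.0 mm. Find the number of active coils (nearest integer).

N_a = Gd⁴/(8D³k) = (76.7×10³ × 2.7⁴)/(8 × 37.0³ × 1)
    = 4.07615e+06 / 405224 = 10.06 → 10 coils

10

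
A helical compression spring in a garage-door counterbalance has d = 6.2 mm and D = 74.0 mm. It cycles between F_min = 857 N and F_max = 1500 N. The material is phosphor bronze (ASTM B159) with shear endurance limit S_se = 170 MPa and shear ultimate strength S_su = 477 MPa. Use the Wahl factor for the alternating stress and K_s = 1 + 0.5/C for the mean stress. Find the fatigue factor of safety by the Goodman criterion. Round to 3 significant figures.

0.270

C = D/d = 74.0/6.2 = 11.9355; K_W = (4C−1)/(4C−4)+0.615/C = 1.1201; K_s = 1+0.5/C = 1.0419
F_a = (F_max−F_min)/2 = 321.5 N; F_m = (F_max+F_min)/2 = 1178.5 N
τ_a = K_W·8F_aD/(πd³) = 1.1201 × 254.2 = 284.73 MPa
τ_m = K_s·8F_mD/(πd³) = 1.0419 × 931.81 = 970.84 MPa
Goodman: 1/n_f = τ_a/S_se + τ_m/S_su = 284.73/170 + 970.84/477 = 1.67490 + 2.03531 = 3.7102
n_f = 1/3.7102 = 0.2695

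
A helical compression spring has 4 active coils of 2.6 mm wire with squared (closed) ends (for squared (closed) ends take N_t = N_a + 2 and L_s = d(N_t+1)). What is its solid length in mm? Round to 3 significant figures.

squared (closed) ends: N_t = N_a + 2 = 4 + 2 = 6
L_s = d·(N_t+1) = 2.6 × 7 = 18.2 mm

18.2 mm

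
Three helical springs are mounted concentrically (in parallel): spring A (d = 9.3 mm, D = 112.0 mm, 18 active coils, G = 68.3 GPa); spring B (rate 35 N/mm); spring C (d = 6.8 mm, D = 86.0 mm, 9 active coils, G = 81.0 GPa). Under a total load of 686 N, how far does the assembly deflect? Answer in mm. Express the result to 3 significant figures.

16.6 mm

k_A = Gd⁴/(8D³N_a) = (68.3×10³)(9.3⁴)/(8·112.0³·18) = 2.5254 N/mm
k_C = Gd⁴/(8D³N_a) = (81.0×10³)(6.8⁴)/(8·86.0³·9) = 3.7818 N/mm
Parallel: k_eq = 2.5254 + 35 + 3.7818 = 41.307 N/mm
δ = F/k_eq = 686/41.307 = 16.607 mm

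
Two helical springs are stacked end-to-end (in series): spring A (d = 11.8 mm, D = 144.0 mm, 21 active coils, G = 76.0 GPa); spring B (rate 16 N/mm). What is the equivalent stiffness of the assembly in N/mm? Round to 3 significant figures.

2.48 N/mm

k_A = Gd⁴/(8D³N_a) = (76.0×10³)(11.8⁴)/(8·144.0³·21) = 2.9373 N/mm
Series: 1/k_eq = 1/2.9373 + 1/16 = 0.40295; k_eq = 2.4817 N/mm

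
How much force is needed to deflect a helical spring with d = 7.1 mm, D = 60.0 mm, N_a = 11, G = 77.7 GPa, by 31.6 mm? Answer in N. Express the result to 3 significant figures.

k = Gd⁴/(8D³N_a) = (77.7×10³)(7.1⁴)/(8·60.0³·11) = 10.388 N/mm
F = k·δ = 10.388 × 31.6 = 328.25 N

328 N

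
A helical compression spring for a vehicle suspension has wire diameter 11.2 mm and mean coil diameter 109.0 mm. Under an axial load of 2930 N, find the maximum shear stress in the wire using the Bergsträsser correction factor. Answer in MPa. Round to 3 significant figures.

Spring index C = D/d = 109.0/11.2 = 9.7321
K_B = (4C+2)/(4C−3) = 40.929/35.929 = 1.1392
τ₀ = 8FD/(πd³) = 8·2930·109.0/(π·11.2³) = 2.55496e+06/4413.7 = 578.87 MPa
τ_max = K·τ₀ = 1.1392 × 578.87 = 659.43 MPa

659 MPa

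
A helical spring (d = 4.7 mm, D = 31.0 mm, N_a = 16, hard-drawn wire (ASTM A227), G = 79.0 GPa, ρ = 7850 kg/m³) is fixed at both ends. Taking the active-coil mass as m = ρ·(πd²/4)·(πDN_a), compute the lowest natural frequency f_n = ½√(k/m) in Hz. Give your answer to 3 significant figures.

109 Hz

k = Gd⁴/(8D³N_a) = (79.0×10³)(4.7⁴)/(8·31.0³·16) = 10.109 N/mm = 10109 N/m
Wire length L = πDN_a = π·31.0·16 = 1558.2 mm
m = ρ·(πd²/4)·L = 7850 × 17.349×10⁻⁶ m² × 1.5582 m = 0.21222 kg
f_n = ½√(k/m) = 0.5·√(10109/0.21222) = 0.5·√(47636) = 109.13 Hz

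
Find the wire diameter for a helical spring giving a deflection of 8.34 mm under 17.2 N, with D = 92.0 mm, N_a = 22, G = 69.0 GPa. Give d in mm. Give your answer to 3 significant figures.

Required rate k = F/δ = 17.2/8.34 = 2.0624 N/mm
d = (8D³N_a·k / G)^(1/4) = (8·92.0³·22·2.0624 / (69.0×10³))^0.25
  = (4096.3)^0.25 = 8.0001 mm

8.00 mm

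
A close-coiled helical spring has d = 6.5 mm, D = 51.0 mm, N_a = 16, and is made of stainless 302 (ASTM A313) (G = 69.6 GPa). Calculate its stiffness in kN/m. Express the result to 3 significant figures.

k = Gd⁴/(8D³N_a) = (69.6×10³ × 6.5⁴) / (8 × 51.0³ × 16)
  = 1.2424e+08 / 1.69793e+07 = 7.3172 N/mm

7.32 kN/m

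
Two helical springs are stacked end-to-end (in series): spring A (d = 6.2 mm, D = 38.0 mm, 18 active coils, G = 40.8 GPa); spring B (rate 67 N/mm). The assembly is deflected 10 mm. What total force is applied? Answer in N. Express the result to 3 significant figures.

68.5 N

k_A = Gd⁴/(8D³N_a) = (40.8×10³)(6.2⁴)/(8·38.0³·18) = 7.6298 N/mm
Series: 1/k_eq = 1/7.6298 + 1/67 = 0.14599; k_eq = 6.8498 N/mm
F = k_eq·δ = 6.8498·10 = 68.498 N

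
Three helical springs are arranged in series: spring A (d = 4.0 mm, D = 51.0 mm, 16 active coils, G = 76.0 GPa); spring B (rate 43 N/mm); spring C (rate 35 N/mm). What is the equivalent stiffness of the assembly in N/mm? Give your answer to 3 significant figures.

k_A = Gd⁴/(8D³N_a) = (76.0×10³)(4.0⁴)/(8·51.0³·16) = 1.1459 N/mm
Series: 1/k_eq = 1/1.1459 + 1/43 + 1/35 = 0.92453; k_eq = 1.0816 N/mm

1.08 N/mm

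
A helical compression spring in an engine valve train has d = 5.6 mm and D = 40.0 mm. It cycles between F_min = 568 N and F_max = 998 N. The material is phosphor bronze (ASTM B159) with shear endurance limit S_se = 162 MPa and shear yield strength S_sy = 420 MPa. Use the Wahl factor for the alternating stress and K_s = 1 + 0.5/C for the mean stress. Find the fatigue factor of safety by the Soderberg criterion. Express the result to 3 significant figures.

C = D/d = 40.0/5.6 = 7.1429; K_W = (4C−1)/(4C−4)+0.615/C = 1.2082; K_s = 1+0.5/C = 1.0700
F_a = (F_max−F_min)/2 = 215 N; F_m = (F_max+F_min)/2 = 783 N
τ_a = K_W·8F_aD/(πd³) = 1.2082 × 124.7 = 150.66 MPa
τ_m = K_s·8F_mD/(πd³) = 1.0700 × 454.15 = 485.94 MPa
Soderberg: 1/n_f = τ_a/S_se + τ_m/S_sy = 150.66/162 + 485.94/420 = 0.93003 + 1.15700 = 2.087
n_f = 1/2.087 = 0.4792

0.479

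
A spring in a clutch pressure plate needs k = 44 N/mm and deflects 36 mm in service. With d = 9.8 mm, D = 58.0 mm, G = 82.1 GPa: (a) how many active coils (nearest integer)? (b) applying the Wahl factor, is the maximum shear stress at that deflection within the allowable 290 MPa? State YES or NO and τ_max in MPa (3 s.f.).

(a) 11 coils; (b) NO, τ_max = 313 MPa

N_a = Gd⁴/(8D³k) = (82.1×10³)(9.8⁴)/(8·58.0³·44) = 11.03 → N_a = 11
Actual rate k = Gd⁴/(8D³·11) = 44.104 N/mm
Working load F = kδ = 44.104·36 = 1587.8 N
C = 58.0/9.8 = 5.9184; K_W = (4C−1)/(4C−4)+0.615/C = 1.2564
τ_max = K_W·8FD/(πd³) = 1.2564·249.16 = 313.04 MPa
τ_max > 290 MPa → exceeds allowable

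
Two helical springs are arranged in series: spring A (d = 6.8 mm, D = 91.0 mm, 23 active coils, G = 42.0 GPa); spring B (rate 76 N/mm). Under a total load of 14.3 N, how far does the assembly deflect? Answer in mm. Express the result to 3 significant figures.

22.3 mm

k_A = Gd⁴/(8D³N_a) = (42.0×10³)(6.8⁴)/(8·91.0³·23) = 0.64765 N/mm
Series: 1/k_eq = 1/0.64765 + 1/76 = 1.5572; k_eq = 0.64218 N/mm
δ = F/k_eq = 14.3/0.64218 = 22.268 mm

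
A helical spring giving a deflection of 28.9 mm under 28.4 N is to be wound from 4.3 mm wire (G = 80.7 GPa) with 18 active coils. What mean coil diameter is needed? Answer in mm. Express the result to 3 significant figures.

Required rate k = F/δ = 28.4/28.9 = 0.9827 N/mm
D = (Gd⁴/(8N_a·k))^(1/3) = (80.7×10³·4.3⁴/(8·18·0.9827))^(1/3)
  = (194968)^(1/3) = 57.9858 mm

58.0 mm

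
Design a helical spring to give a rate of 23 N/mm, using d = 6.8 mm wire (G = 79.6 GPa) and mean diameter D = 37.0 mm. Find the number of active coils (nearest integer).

18

N_a = Gd⁴/(8D³k) = (79.6×10³ × 6.8⁴)/(8 × 37.0³ × 23)
    = 1.70196e+08 / 9.32015e+06 = 18.26 → 18 coils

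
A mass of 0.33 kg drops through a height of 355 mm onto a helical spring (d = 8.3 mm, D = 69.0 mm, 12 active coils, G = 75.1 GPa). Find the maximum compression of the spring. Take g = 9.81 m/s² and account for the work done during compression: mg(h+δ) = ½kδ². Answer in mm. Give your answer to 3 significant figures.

k = Gd⁴/(8D³N_a) = (75.1×10³)(8.3⁴)/(8·69.0³·12) = 11.301 N/mm
W = mg = 0.33 × 9.81 = 3.2373 N
½kδ² − Wδ − Wh = 0 → δ = (W + √(W² + 2kWh))/k
δ = (3.2373 + √(10.48 + 25976.2))/11.301 = (3.2373 + 161.2)/11.301 = 14.55 mm

14.6 mm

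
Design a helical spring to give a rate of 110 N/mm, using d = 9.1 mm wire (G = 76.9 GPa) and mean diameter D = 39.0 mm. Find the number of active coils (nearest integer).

N_a = Gd⁴/(8D³k) = (76.9×10³ × 9.1⁴)/(8 × 39.0³ × 110)
    = 5.27341e+08 / 5.22007e+07 = 10.1 → 10 coils

10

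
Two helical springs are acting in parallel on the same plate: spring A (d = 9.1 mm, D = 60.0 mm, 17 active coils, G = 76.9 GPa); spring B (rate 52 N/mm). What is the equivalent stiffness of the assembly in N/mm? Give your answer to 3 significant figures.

k_A = Gd⁴/(8D³N_a) = (76.9×10³)(9.1⁴)/(8·60.0³·17) = 17.951 N/mm
Parallel: k_eq = 17.951 + 52 = 69.951 N/mm

70.0 N/mm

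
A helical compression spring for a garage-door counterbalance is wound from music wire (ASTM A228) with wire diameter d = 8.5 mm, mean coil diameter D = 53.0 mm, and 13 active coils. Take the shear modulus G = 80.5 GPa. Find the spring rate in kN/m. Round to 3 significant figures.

k = Gd⁴/(8D³N_a) = (80.5×10³ × 8.5⁴) / (8 × 53.0³ × 13)
  = 4.20215e+08 / 1.54832e+07 = 27.14 N/mm

27.1 kN/m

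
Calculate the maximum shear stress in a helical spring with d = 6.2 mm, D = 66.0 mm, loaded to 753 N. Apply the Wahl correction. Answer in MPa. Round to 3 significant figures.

603 MPa

Spring index C = D/d = 66.0/6.2 = 10.6452
K_W = (4C−1)/(4C−4) + 0.615/C = 41.581/38.581 + 0.0578 = 1.1355
τ₀ = 8FD/(πd³) = 8·753·66.0/(π·6.2³) = 397584/748.73 = 531.01 MPa
τ_max = K·τ₀ = 1.1355 × 531.01 = 602.98 MPa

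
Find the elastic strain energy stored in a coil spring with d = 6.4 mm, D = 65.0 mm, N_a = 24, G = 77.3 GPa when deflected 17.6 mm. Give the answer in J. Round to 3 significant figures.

0.381 J

k = Gd⁴/(8D³N_a) = (77.3×10³)(6.4⁴)/(8·65.0³·24) = 2.4596 N/mm
U = ½kδ² = 0.5 × 2.4596 × 17.6² = 380.94 N·mm = 0.38094 J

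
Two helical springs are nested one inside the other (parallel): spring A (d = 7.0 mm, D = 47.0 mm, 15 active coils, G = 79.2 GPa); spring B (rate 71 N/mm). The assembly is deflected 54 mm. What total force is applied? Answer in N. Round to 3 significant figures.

k_A = Gd⁴/(8D³N_a) = (79.2×10³)(7.0⁴)/(8·47.0³·15) = 15.263 N/mm
Parallel: k_eq = 15.263 + 71 = 86.263 N/mm
F = k_eq·δ = 86.263·54 = 4658.2 N

4660 N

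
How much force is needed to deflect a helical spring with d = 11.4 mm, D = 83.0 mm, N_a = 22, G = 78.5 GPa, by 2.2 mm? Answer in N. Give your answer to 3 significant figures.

k = Gd⁴/(8D³N_a) = (78.5×10³)(11.4⁴)/(8·83.0³·22) = 13.175 N/mm
F = k·δ = 13.175 × 2.2 = 28.984 N

29.0 N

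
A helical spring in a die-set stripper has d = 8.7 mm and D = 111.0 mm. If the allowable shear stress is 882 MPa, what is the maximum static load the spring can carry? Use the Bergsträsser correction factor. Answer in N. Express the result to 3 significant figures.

C = D/d = 111.0/8.7 = 12.7586
K_B = (4C+2)/(4C−3) = 53.034/48.034 = 1.1041
τ_max = K·8FD/(πd³) → F_max = τ_allow·πd³/(8DK)
F_max = 882·π·8.7³/(8·111.0·1.1041) = 1.8246e+06/980.43 = 1861 N

1860 N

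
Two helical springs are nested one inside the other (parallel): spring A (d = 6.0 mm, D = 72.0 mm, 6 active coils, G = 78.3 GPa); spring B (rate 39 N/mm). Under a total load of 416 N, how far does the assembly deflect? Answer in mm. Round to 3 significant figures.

k_A = Gd⁴/(8D³N_a) = (78.3×10³)(6.0⁴)/(8·72.0³·6) = 5.6641 N/mm
Parallel: k_eq = 5.6641 + 39 = 44.664 N/mm
δ = F/k_eq = 416/44.664 = 9.314 mm

9.31 mm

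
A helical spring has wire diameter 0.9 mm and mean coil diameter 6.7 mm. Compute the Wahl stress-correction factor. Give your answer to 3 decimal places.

C = D/d = 6.7/0.9 = 7.4444
K_W = (4C−1)/(4C−4) + 0.615/C = 28.778/25.778 + 0.0826 = 1.1990

1.199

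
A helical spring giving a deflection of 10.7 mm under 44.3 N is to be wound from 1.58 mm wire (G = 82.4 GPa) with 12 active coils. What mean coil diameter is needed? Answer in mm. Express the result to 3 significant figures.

Required rate k = F/δ = 44.3/10.7 = 4.1402 N/mm
D = (Gd⁴/(8N_a·k))^(1/3) = (82.4×10³·1.58⁴/(8·12·4.1402))^(1/3)
  = (1292.01)^(1/3) = 10.8915 mm

10.9 mm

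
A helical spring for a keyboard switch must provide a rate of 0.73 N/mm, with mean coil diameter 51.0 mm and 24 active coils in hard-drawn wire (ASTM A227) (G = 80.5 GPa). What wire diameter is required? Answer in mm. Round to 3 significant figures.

3.90 mm

d = (8D³N_a·k / G)^(1/4) = (8·51.0³·24·0.73 / (80.5×10³))^0.25
  = (230.96)^0.25 = 3.8984 mm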